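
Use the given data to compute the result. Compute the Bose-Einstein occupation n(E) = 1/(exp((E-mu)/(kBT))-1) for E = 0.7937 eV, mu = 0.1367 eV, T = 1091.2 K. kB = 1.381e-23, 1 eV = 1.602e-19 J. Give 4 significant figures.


Step 1: (E - mu) = 0.657 eV
Step 2: x = (E-mu)*eV/(kB*T) = 0.657*1.602e-19/(1.381e-23*1091.2) = 6.984
Step 3: exp(x) = 1080
Step 4: n = 1/(exp(x)-1) = 0.0009271

0.0009271


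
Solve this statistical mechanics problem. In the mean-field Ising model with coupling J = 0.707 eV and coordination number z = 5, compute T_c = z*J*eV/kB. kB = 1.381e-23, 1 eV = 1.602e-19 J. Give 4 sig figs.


Step 1: z*J = 5*0.707 = 3.535 eV
Step 2: Convert to Joules: 3.535*1.602e-19 = 5.663e-19 J
Step 3: T_c = 5.663e-19 / 1.381e-23 = 4.101e+04 K

4.101e+04


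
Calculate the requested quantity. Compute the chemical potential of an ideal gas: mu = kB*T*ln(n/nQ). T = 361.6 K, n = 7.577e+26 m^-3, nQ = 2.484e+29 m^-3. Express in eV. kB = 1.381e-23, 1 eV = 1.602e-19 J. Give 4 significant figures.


Step 1: n/nQ = 7.577e+26/2.484e+29 = 0.00305
Step 2: ln(n/nQ) = -5.793
Step 3: mu = kB*T*ln(n/nQ) = 4.994e-21*-5.793 = -2.893e-20 J
Step 4: Convert to eV: -2.893e-20/1.602e-19 = -0.1806 eV

-0.1806


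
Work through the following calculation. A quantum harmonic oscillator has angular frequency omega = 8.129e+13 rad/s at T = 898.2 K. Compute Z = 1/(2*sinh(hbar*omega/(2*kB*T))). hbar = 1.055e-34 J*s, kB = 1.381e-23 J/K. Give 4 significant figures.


Step 1: Compute x = hbar*omega/(kB*T) = 1.055e-34*8.129e+13/(1.381e-23*898.2) = 0.6914
Step 2: x/2 = 0.3457
Step 3: sinh(x/2) = 0.3526
Step 4: Z = 1/(2*0.3526) = 1.418

1.418


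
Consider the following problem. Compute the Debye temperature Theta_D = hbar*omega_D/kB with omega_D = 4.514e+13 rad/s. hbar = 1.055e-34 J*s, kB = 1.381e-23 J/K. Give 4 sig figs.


Step 1: hbar*omega_D = 1.055e-34 * 4.514e+13 = 4.762e-21 J
Step 2: Theta_D = 4.762e-21 / 1.381e-23
Step 3: Theta_D = 344.8 K

344.8


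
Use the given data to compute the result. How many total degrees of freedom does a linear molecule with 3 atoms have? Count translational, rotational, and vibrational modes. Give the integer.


Step 1: Translational DOF = 3
Step 2: Rotational DOF (linear) = 2
Step 3: Vibrational DOF = 3*3 - 5 = 4
Step 4: Total = 3 + 2 + 4 = 9

9


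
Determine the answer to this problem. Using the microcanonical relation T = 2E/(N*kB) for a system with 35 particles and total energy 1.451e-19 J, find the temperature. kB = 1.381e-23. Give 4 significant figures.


Step 1: Numerator = 2*E = 2*1.451e-19 = 2.902e-19 J
Step 2: Denominator = N*kB = 35*1.381e-23 = 4.833e-22
Step 3: T = 2.902e-19 / 4.833e-22 = 600.4 K

600.4


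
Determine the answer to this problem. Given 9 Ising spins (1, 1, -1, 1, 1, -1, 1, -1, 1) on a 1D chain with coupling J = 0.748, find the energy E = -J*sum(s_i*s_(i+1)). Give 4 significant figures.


Step 1: Nearest-neighbor products: 1, -1, -1, 1, -1, -1, -1, -1
Step 2: Sum of products = -4
Step 3: E = -0.748 * -4 = 2.992

2.992


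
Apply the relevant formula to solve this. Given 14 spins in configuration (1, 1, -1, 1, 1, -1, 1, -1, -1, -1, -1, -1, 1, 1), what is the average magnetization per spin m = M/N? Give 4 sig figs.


Step 1: Count up spins (+1): 7, down spins (-1): 7
Step 2: Total magnetization M = 7 - 7 = 0
Step 3: m = M/N = 0/14 = 0

0


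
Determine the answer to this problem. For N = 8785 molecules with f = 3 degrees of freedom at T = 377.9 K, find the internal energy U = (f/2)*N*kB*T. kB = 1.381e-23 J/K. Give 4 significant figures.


Step 1: f/2 = 3/2 = 1.5
Step 2: N*kB*T = 8785*1.381e-23*377.9 = 4.585e-17
Step 3: U = 1.5 * 4.585e-17 = 6.877e-17 J

6.877e-17


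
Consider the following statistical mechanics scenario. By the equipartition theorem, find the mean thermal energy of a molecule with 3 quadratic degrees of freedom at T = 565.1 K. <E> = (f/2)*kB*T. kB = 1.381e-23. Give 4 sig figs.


Step 1: f/2 = 3/2 = 1.5
Step 2: kB*T = 1.381e-23 * 565.1 = 7.804e-21
Step 3: <E> = 1.5 * 7.804e-21 = 1.171e-20 J

1.171e-20


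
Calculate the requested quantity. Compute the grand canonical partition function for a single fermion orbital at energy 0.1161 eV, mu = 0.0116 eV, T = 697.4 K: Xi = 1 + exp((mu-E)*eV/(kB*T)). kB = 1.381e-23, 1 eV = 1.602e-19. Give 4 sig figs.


Step 1: (mu - E) = 0.0116 - 0.1161 = -0.1045 eV
Step 2: x = (mu-E)*eV/(kB*T) = -0.1045*1.602e-19/(1.381e-23*697.4) = -1.738
Step 3: exp(x) = 0.1758
Step 4: Xi = 1 + 0.1758 = 1.176

1.176


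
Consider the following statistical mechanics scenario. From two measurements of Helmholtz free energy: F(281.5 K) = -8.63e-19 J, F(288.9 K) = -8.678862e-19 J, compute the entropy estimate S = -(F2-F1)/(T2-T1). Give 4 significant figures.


Step 1: dF = F2 - F1 = -8.678862e-19 - (-8.63e-19) = -4.8862e-21 J
Step 2: dT = T2 - T1 = 288.9 - 281.5 = 7.4 K
Step 3: S = -dF/dT = -(-4.8862e-21)/7.4 = 6.603e-22 J/K

6.603e-22


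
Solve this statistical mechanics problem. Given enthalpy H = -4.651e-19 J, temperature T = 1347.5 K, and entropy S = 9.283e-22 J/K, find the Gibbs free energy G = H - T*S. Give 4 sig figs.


Step 1: T*S = 1347.5 * 9.283e-22 = 1.251e-18 J
Step 2: G = H - T*S = -4.651e-19 - 1.251e-18
Step 3: G = -1.716e-18 J

-1.716e-18


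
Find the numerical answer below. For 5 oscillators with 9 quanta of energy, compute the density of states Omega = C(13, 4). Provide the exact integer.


Step 1: Use binomial coefficient C(13, 4)
Step 2: Numerator = 13! / 9!
Step 3: Denominator = 4!
Step 4: Omega = 715

715


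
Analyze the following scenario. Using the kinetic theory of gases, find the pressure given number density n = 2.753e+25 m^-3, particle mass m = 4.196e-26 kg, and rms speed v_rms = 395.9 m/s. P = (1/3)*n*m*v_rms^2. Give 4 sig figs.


Step 1: v_rms^2 = 395.9^2 = 1.567e+05
Step 2: n*m = 2.753e+25*4.196e-26 = 1.155
Step 3: P = (1/3)*1.155*1.567e+05 = 6.035e+04 Pa

6.035e+04


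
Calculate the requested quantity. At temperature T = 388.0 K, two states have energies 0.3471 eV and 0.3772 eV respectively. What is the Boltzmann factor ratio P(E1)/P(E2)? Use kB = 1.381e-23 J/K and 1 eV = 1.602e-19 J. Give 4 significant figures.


Step 1: Compute energy difference dE = E1 - E2 = 0.3471 - 0.3772 = -0.0301 eV
Step 2: Convert to Joules: dE_J = -0.0301 * 1.602e-19 = -4.822e-21 J
Step 3: Compute exponent = -dE_J / (kB * T) = -(-4.822e-21) / (1.381e-23 * 388.0) = 0.8999
Step 4: P(E1)/P(E2) = exp(0.8999) = 2.459

2.459


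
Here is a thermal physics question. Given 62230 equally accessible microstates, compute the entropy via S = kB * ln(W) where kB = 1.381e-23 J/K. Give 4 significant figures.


Step 1: ln(W) = ln(62230) = 11.04
Step 2: S = kB * ln(W) = 1.381e-23 * 11.04
Step 3: S = 1.524e-22 J/K

1.524e-22


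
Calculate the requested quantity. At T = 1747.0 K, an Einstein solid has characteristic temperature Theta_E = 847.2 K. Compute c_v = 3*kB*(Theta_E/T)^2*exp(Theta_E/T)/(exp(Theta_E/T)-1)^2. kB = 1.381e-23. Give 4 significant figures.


Step 1: x = Theta_E/T = 847.2/1747.0 = 0.4849
Step 2: x^2 = 0.2352
Step 3: exp(x) = 1.624
Step 4: c_v = 3*1.381e-23*0.2352*1.624/(1.624-1)^2 = 4.063e-23

4.063e-23


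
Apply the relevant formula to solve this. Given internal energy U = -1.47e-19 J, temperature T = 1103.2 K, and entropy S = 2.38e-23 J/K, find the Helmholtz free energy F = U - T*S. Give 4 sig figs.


Step 1: T*S = 1103.2 * 2.38e-23 = 2.626e-20 J
Step 2: F = U - T*S = -1.47e-19 - 2.626e-20
Step 3: F = -1.733e-19 J

-1.733e-19


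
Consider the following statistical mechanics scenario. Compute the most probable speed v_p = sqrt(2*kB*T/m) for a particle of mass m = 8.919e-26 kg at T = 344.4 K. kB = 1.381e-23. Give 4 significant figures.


Step 1: Numerator = 2*kB*T = 2*1.381e-23*344.4 = 9.512e-21
Step 2: Ratio = 9.512e-21 / 8.919e-26 = 1.067e+05
Step 3: v_p = sqrt(1.067e+05) = 326.6 m/s

326.6


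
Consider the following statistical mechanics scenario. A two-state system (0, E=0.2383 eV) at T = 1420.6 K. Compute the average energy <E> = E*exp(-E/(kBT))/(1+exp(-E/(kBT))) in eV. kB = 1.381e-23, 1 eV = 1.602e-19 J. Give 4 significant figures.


Step 1: beta*E = 0.2383*1.602e-19/(1.381e-23*1420.6) = 1.946
Step 2: exp(-beta*E) = 0.1429
Step 3: <E> = 0.2383*0.1429/(1+0.1429) = 0.02979 eV

0.02979


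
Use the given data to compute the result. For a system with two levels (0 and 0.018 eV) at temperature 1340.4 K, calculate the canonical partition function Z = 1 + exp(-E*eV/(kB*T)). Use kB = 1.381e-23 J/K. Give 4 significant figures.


Step 1: Compute beta*E = E*eV/(kB*T) = 0.018*1.602e-19/(1.381e-23*1340.4) = 0.1558
Step 2: exp(-beta*E) = exp(-0.1558) = 0.8557
Step 3: Z = 1 + 0.8557 = 1.856

1.856


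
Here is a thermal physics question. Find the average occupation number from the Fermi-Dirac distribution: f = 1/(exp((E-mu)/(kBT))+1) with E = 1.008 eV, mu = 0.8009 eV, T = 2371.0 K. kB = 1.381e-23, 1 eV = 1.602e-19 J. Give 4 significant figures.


Step 1: (E - mu) = 1.008 - 0.8009 = 0.2071 eV
Step 2: Convert: (E-mu)*eV = 3.318e-20 J
Step 3: x = (E-mu)*eV/(kB*T) = 1.013
Step 4: f = 1/(exp(1.013)+1) = 0.2663

0.2663


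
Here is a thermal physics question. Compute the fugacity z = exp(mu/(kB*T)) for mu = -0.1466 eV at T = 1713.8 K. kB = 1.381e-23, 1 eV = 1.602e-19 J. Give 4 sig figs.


Step 1: Convert mu to Joules: -0.1466*1.602e-19 = -2.349e-20 J
Step 2: kB*T = 1.381e-23*1713.8 = 2.367e-20 J
Step 3: mu/(kB*T) = -0.9923
Step 4: z = exp(-0.9923) = 0.3707

0.3707


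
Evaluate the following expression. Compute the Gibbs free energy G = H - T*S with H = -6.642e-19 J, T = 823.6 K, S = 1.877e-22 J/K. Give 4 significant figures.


Step 1: T*S = 823.6 * 1.877e-22 = 1.546e-19 J
Step 2: G = H - T*S = -6.642e-19 - 1.546e-19
Step 3: G = -8.188e-19 J

-8.188e-19


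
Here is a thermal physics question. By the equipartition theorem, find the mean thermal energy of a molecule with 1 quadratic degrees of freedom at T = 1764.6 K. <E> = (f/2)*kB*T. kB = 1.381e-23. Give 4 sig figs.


Step 1: f/2 = 1/2 = 0.5
Step 2: kB*T = 1.381e-23 * 1764.6 = 2.437e-20
Step 3: <E> = 0.5 * 2.437e-20 = 1.218e-20 J

1.218e-20


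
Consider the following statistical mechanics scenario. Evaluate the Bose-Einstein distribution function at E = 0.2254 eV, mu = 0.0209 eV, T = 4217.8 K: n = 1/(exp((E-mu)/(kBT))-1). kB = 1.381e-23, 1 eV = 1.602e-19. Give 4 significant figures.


Step 1: (E - mu) = 0.2045 eV
Step 2: x = (E-mu)*eV/(kB*T) = 0.2045*1.602e-19/(1.381e-23*4217.8) = 0.5624
Step 3: exp(x) = 1.755
Step 4: n = 1/(exp(x)-1) = 1.325

1.325


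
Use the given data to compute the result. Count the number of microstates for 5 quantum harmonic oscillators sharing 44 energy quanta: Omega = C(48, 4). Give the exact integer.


Step 1: Use binomial coefficient C(48, 4)
Step 2: Numerator = 48! / 44!
Step 3: Denominator = 4!
Step 4: Omega = 194580

194580


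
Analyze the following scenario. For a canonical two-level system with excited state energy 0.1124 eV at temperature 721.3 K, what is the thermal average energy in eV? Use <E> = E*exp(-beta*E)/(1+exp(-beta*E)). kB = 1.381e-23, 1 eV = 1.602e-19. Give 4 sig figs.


Step 1: beta*E = 0.1124*1.602e-19/(1.381e-23*721.3) = 1.808
Step 2: exp(-beta*E) = 0.164
Step 3: <E> = 0.1124*0.164/(1+0.164) = 0.01584 eV

0.01584


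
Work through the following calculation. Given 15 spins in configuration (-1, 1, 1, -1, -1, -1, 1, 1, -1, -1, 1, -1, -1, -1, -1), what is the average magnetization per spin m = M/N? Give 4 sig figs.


Step 1: Count up spins (+1): 5, down spins (-1): 10
Step 2: Total magnetization M = 5 - 10 = -5
Step 3: m = M/N = -5/15 = -0.3333

-0.3333


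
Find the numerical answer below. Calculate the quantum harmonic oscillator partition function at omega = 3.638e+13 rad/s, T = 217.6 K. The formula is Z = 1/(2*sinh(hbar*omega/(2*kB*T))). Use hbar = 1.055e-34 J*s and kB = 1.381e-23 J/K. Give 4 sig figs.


Step 1: Compute x = hbar*omega/(kB*T) = 1.055e-34*3.638e+13/(1.381e-23*217.6) = 1.277
Step 2: x/2 = 0.6386
Step 3: sinh(x/2) = 0.6829
Step 4: Z = 1/(2*0.6829) = 0.7322

0.7322


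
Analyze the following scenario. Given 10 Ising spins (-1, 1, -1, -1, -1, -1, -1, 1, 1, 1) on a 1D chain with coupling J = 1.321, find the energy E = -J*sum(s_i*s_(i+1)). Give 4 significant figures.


Step 1: Nearest-neighbor products: -1, -1, 1, 1, 1, 1, -1, 1, 1
Step 2: Sum of products = 3
Step 3: E = -1.321 * 3 = -3.963

-3.963


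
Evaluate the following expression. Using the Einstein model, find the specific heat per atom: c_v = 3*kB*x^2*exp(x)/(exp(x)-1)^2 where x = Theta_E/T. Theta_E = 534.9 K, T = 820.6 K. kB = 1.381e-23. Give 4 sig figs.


Step 1: x = Theta_E/T = 534.9/820.6 = 0.6518
Step 2: x^2 = 0.4249
Step 3: exp(x) = 1.919
Step 4: c_v = 3*1.381e-23*0.4249*1.919/(1.919-1)^2 = 3.999e-23

3.999e-23


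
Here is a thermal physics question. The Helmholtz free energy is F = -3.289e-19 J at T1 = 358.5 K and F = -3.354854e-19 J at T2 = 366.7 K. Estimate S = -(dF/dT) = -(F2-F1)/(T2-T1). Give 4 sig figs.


Step 1: dF = F2 - F1 = -3.354854e-19 - (-3.289e-19) = -6.5854e-21 J
Step 2: dT = T2 - T1 = 366.7 - 358.5 = 8.2 K
Step 3: S = -dF/dT = -(-6.5854e-21)/8.2 = 8.031e-22 J/K

8.031e-22


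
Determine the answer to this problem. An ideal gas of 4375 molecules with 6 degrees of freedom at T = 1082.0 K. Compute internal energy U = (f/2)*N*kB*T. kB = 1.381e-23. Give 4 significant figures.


Step 1: f/2 = 6/2 = 3.0
Step 2: N*kB*T = 4375*1.381e-23*1082.0 = 6.537e-17
Step 3: U = 3.0 * 6.537e-17 = 1.961e-16 J

1.961e-16


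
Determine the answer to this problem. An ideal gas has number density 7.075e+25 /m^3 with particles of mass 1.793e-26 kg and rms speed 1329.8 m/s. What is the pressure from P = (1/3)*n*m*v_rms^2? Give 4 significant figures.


Step 1: v_rms^2 = 1329.8^2 = 1.768e+06
Step 2: n*m = 7.075e+25*1.793e-26 = 1.269
Step 3: P = (1/3)*1.269*1.768e+06 = 7.478e+05 Pa

7.478e+05


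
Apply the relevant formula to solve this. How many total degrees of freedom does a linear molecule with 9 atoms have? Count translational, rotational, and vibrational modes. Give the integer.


Step 1: Translational DOF = 3
Step 2: Rotational DOF (linear) = 2
Step 3: Vibrational DOF = 3*9 - 5 = 22
Step 4: Total = 3 + 2 + 22 = 27

27


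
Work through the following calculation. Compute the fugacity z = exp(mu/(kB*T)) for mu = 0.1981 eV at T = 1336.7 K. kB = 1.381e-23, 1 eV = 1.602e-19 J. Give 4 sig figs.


Step 1: Convert mu to Joules: 0.1981*1.602e-19 = 3.174e-20 J
Step 2: kB*T = 1.381e-23*1336.7 = 1.846e-20 J
Step 3: mu/(kB*T) = 1.719
Step 4: z = exp(1.719) = 5.58

5.58


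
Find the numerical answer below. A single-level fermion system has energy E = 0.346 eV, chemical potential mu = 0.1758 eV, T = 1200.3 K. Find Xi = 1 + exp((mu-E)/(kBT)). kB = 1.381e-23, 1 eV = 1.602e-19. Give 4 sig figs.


Step 1: (mu - E) = 0.1758 - 0.346 = -0.1702 eV
Step 2: x = (mu-E)*eV/(kB*T) = -0.1702*1.602e-19/(1.381e-23*1200.3) = -1.645
Step 3: exp(x) = 0.193
Step 4: Xi = 1 + 0.193 = 1.193

1.193


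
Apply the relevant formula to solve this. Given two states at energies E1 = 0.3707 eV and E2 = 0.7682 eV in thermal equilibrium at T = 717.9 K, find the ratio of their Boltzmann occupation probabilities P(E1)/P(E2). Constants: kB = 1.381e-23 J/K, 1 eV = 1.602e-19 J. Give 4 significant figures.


Step 1: Compute energy difference dE = E1 - E2 = 0.3707 - 0.7682 = -0.3975 eV
Step 2: Convert to Joules: dE_J = -0.3975 * 1.602e-19 = -6.368e-20 J
Step 3: Compute exponent = -dE_J / (kB * T) = -(-6.368e-20) / (1.381e-23 * 717.9) = 6.423
Step 4: P(E1)/P(E2) = exp(6.423) = 615.9

615.9


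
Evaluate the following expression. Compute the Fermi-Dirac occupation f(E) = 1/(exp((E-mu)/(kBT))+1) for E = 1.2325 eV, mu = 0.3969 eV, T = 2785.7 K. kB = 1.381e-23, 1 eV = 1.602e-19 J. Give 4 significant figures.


Step 1: (E - mu) = 1.2325 - 0.3969 = 0.8356 eV
Step 2: Convert: (E-mu)*eV = 1.339e-19 J
Step 3: x = (E-mu)*eV/(kB*T) = 3.48
Step 4: f = 1/(exp(3.48)+1) = 0.0299

0.0299


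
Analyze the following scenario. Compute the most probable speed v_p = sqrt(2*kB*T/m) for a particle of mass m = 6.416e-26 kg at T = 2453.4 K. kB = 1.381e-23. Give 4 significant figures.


Step 1: Numerator = 2*kB*T = 2*1.381e-23*2453.4 = 6.776e-20
Step 2: Ratio = 6.776e-20 / 6.416e-26 = 1.056e+06
Step 3: v_p = sqrt(1.056e+06) = 1028 m/s

1028


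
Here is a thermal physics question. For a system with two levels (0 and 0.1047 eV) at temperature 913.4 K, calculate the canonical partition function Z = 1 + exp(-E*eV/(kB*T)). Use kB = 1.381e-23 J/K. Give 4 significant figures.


Step 1: Compute beta*E = E*eV/(kB*T) = 0.1047*1.602e-19/(1.381e-23*913.4) = 1.33
Step 2: exp(-beta*E) = exp(-1.33) = 0.2646
Step 3: Z = 1 + 0.2646 = 1.265

1.265


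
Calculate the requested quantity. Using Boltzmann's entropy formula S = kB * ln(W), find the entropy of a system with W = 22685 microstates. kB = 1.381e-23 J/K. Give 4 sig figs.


Step 1: ln(W) = ln(22685) = 10.03
Step 2: S = kB * ln(W) = 1.381e-23 * 10.03
Step 3: S = 1.385e-22 J/K

1.385e-22


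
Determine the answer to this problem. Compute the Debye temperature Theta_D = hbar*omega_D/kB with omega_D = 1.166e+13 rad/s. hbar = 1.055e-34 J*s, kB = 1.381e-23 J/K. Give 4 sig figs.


Step 1: hbar*omega_D = 1.055e-34 * 1.166e+13 = 1.23e-21 J
Step 2: Theta_D = 1.23e-21 / 1.381e-23
Step 3: Theta_D = 89.08 K

89.08


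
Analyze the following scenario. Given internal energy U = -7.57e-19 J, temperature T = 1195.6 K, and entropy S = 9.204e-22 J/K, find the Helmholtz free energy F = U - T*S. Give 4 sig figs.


Step 1: T*S = 1195.6 * 9.204e-22 = 1.1e-18 J
Step 2: F = U - T*S = -7.57e-19 - 1.1e-18
Step 3: F = -1.857e-18 J

-1.857e-18


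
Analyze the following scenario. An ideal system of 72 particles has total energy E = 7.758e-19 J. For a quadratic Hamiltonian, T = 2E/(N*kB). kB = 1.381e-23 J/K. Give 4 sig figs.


Step 1: Numerator = 2*E = 2*7.758e-19 = 1.552e-18 J
Step 2: Denominator = N*kB = 72*1.381e-23 = 9.943e-22
Step 3: T = 1.552e-18 / 9.943e-22 = 1560 K

1560


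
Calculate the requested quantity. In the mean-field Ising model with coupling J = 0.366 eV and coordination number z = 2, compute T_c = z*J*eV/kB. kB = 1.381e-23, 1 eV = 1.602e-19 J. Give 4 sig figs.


Step 1: z*J = 2*0.366 = 0.732 eV
Step 2: Convert to Joules: 0.732*1.602e-19 = 1.173e-19 J
Step 3: T_c = 1.173e-19 / 1.381e-23 = 8491 K

8491


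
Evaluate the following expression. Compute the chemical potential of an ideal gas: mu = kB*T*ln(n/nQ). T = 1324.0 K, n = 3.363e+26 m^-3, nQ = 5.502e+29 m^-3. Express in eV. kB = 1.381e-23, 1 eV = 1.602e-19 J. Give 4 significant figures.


Step 1: n/nQ = 3.363e+26/5.502e+29 = 0.0006112
Step 2: ln(n/nQ) = -7.4
Step 3: mu = kB*T*ln(n/nQ) = 1.828e-20*-7.4 = -1.353e-19 J
Step 4: Convert to eV: -1.353e-19/1.602e-19 = -0.8446 eV

-0.8446


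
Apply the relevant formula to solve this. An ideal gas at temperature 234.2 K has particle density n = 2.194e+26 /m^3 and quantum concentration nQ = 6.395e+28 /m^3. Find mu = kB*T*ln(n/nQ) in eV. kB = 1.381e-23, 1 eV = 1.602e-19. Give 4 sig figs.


Step 1: n/nQ = 2.194e+26/6.395e+28 = 0.003431
Step 2: ln(n/nQ) = -5.675
Step 3: mu = kB*T*ln(n/nQ) = 3.234e-21*-5.675 = -1.835e-20 J
Step 4: Convert to eV: -1.835e-20/1.602e-19 = -0.1146 eV

-0.1146


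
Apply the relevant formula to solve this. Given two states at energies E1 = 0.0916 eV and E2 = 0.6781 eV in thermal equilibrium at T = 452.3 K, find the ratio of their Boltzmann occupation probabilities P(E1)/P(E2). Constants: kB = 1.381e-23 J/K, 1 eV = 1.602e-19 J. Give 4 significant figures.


Step 1: Compute energy difference dE = E1 - E2 = 0.0916 - 0.6781 = -0.5865 eV
Step 2: Convert to Joules: dE_J = -0.5865 * 1.602e-19 = -9.396e-20 J
Step 3: Compute exponent = -dE_J / (kB * T) = -(-9.396e-20) / (1.381e-23 * 452.3) = 15.04
Step 4: P(E1)/P(E2) = exp(15.04) = 3.41e+06

3.41e+06


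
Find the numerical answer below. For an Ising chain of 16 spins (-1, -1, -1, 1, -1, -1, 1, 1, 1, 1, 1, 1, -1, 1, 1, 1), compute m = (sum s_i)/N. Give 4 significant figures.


Step 1: Count up spins (+1): 10, down spins (-1): 6
Step 2: Total magnetization M = 10 - 6 = 4
Step 3: m = M/N = 4/16 = 0.25

0.25


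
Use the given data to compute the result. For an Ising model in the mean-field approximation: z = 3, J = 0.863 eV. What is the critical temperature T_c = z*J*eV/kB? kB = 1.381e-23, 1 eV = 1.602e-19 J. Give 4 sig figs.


Step 1: z*J = 3*0.863 = 2.589 eV
Step 2: Convert to Joules: 2.589*1.602e-19 = 4.148e-19 J
Step 3: T_c = 4.148e-19 / 1.381e-23 = 3.003e+04 K

3.003e+04


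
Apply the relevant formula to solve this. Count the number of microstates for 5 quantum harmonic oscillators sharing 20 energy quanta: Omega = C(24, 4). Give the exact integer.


Step 1: Use binomial coefficient C(24, 4)
Step 2: Numerator = 24! / 20!
Step 3: Denominator = 4!
Step 4: Omega = 10626

10626


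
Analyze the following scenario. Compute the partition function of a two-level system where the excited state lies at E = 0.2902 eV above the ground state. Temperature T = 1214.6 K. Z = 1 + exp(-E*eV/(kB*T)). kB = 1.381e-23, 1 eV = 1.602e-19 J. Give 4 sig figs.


Step 1: Compute beta*E = E*eV/(kB*T) = 0.2902*1.602e-19/(1.381e-23*1214.6) = 2.772
Step 2: exp(-beta*E) = exp(-2.772) = 0.06256
Step 3: Z = 1 + 0.06256 = 1.063

1.063


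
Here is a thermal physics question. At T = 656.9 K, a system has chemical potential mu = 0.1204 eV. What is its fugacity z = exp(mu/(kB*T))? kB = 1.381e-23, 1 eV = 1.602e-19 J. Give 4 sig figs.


Step 1: Convert mu to Joules: 0.1204*1.602e-19 = 1.929e-20 J
Step 2: kB*T = 1.381e-23*656.9 = 9.072e-21 J
Step 3: mu/(kB*T) = 2.126
Step 4: z = exp(2.126) = 8.383

8.383


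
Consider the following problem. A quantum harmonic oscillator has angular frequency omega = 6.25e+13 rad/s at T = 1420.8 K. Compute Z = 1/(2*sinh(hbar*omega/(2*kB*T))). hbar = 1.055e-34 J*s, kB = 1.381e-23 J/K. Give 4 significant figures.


Step 1: Compute x = hbar*omega/(kB*T) = 1.055e-34*6.25e+13/(1.381e-23*1420.8) = 0.3361
Step 2: x/2 = 0.168
Step 3: sinh(x/2) = 0.1688
Step 4: Z = 1/(2*0.1688) = 2.962

2.962


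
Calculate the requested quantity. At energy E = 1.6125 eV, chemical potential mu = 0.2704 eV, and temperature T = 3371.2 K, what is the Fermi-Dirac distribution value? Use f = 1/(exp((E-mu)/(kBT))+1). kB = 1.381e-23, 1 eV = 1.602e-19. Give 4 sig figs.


Step 1: (E - mu) = 1.6125 - 0.2704 = 1.342 eV
Step 2: Convert: (E-mu)*eV = 2.15e-19 J
Step 3: x = (E-mu)*eV/(kB*T) = 4.618
Step 4: f = 1/(exp(4.618)+1) = 0.009774

0.009774


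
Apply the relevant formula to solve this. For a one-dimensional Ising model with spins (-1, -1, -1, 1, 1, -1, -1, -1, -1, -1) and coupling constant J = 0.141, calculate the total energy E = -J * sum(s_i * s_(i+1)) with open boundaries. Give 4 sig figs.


Step 1: Nearest-neighbor products: 1, 1, -1, 1, -1, 1, 1, 1, 1
Step 2: Sum of products = 5
Step 3: E = -0.141 * 5 = -0.705

-0.705


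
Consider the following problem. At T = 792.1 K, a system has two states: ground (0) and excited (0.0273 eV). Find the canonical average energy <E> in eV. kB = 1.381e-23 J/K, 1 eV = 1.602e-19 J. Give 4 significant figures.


Step 1: beta*E = 0.0273*1.602e-19/(1.381e-23*792.1) = 0.3998
Step 2: exp(-beta*E) = 0.6704
Step 3: <E> = 0.0273*0.6704/(1+0.6704) = 0.01096 eV

0.01096


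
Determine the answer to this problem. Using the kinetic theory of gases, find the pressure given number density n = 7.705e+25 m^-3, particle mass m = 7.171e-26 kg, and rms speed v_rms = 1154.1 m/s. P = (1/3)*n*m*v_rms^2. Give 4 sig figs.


Step 1: v_rms^2 = 1154.1^2 = 1.332e+06
Step 2: n*m = 7.705e+25*7.171e-26 = 5.525
Step 3: P = (1/3)*5.525*1.332e+06 = 2.453e+06 Pa

2.453e+06


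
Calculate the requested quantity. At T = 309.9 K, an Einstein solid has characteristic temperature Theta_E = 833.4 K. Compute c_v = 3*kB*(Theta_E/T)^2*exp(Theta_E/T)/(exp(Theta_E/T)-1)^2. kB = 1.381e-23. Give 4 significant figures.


Step 1: x = Theta_E/T = 833.4/309.9 = 2.689
Step 2: x^2 = 7.232
Step 3: exp(x) = 14.72
Step 4: c_v = 3*1.381e-23*7.232*14.72/(14.72-1)^2 = 2.343e-23

2.343e-23


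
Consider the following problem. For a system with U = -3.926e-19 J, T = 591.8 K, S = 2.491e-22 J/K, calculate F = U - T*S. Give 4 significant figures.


Step 1: T*S = 591.8 * 2.491e-22 = 1.474e-19 J
Step 2: F = U - T*S = -3.926e-19 - 1.474e-19
Step 3: F = -5.4e-19 J

-5.4e-19


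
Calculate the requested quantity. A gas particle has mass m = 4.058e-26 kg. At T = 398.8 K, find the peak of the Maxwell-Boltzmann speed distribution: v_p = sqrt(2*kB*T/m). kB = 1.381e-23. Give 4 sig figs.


Step 1: Numerator = 2*kB*T = 2*1.381e-23*398.8 = 1.101e-20
Step 2: Ratio = 1.101e-20 / 4.058e-26 = 2.714e+05
Step 3: v_p = sqrt(2.714e+05) = 521 m/s

521


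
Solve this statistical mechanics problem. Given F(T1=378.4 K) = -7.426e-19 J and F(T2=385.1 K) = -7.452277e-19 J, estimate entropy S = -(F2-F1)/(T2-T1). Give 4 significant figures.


Step 1: dF = F2 - F1 = -7.452277e-19 - (-7.426e-19) = -2.6277e-21 J
Step 2: dT = T2 - T1 = 385.1 - 378.4 = 6.7 K
Step 3: S = -dF/dT = -(-2.6277e-21)/6.7 = 3.922e-22 J/K

3.922e-22


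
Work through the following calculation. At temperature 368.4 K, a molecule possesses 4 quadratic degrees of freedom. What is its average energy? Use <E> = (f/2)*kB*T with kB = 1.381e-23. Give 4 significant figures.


Step 1: f/2 = 4/2 = 2
Step 2: kB*T = 1.381e-23 * 368.4 = 5.088e-21
Step 3: <E> = 2 * 5.088e-21 = 1.018e-20 J

1.018e-20


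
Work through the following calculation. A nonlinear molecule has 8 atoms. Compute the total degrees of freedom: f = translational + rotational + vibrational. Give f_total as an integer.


Step 1: Translational DOF = 3
Step 2: Rotational DOF (nonlinear) = 3
Step 3: Vibrational DOF = 3*8 - 6 = 18
Step 4: Total = 3 + 3 + 18 = 24

24


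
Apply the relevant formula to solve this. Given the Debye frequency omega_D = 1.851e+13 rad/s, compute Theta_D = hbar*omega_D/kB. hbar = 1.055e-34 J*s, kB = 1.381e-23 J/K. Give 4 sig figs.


Step 1: hbar*omega_D = 1.055e-34 * 1.851e+13 = 1.953e-21 J
Step 2: Theta_D = 1.953e-21 / 1.381e-23
Step 3: Theta_D = 141.4 K

141.4


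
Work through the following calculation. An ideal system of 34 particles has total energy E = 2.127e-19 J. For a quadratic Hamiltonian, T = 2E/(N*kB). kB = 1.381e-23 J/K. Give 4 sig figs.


Step 1: Numerator = 2*E = 2*2.127e-19 = 4.254e-19 J
Step 2: Denominator = N*kB = 34*1.381e-23 = 4.695e-22
Step 3: T = 4.254e-19 / 4.695e-22 = 906 K

906


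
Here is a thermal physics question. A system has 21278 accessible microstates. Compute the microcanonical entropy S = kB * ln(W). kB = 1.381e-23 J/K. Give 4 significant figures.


Step 1: ln(W) = ln(21278) = 9.965
Step 2: S = kB * ln(W) = 1.381e-23 * 9.965
Step 3: S = 1.376e-22 J/K

1.376e-22


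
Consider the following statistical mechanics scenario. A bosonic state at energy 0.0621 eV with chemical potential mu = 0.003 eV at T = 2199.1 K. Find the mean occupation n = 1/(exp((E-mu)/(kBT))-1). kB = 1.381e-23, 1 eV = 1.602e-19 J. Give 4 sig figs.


Step 1: (E - mu) = 0.0591 eV
Step 2: x = (E-mu)*eV/(kB*T) = 0.0591*1.602e-19/(1.381e-23*2199.1) = 0.3118
Step 3: exp(x) = 1.366
Step 4: n = 1/(exp(x)-1) = 2.734

2.734


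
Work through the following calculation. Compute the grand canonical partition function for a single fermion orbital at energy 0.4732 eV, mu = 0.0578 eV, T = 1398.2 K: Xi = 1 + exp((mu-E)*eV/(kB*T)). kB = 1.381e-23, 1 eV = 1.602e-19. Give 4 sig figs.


Step 1: (mu - E) = 0.0578 - 0.4732 = -0.4154 eV
Step 2: x = (mu-E)*eV/(kB*T) = -0.4154*1.602e-19/(1.381e-23*1398.2) = -3.446
Step 3: exp(x) = 0.03186
Step 4: Xi = 1 + 0.03186 = 1.032

1.032


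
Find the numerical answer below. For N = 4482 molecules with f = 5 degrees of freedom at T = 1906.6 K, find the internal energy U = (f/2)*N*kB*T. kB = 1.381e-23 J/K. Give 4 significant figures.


Step 1: f/2 = 5/2 = 2.5
Step 2: N*kB*T = 4482*1.381e-23*1906.6 = 1.18e-16
Step 3: U = 2.5 * 1.18e-16 = 2.95e-16 J

2.95e-16


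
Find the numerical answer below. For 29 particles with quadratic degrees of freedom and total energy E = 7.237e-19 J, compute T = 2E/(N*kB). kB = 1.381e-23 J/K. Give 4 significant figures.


Step 1: Numerator = 2*E = 2*7.237e-19 = 1.447e-18 J
Step 2: Denominator = N*kB = 29*1.381e-23 = 4.005e-22
Step 3: T = 1.447e-18 / 4.005e-22 = 3614 K

3614


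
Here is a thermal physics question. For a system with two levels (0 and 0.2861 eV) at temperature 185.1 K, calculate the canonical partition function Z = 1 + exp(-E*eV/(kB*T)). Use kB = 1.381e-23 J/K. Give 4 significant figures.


Step 1: Compute beta*E = E*eV/(kB*T) = 0.2861*1.602e-19/(1.381e-23*185.1) = 17.93
Step 2: exp(-beta*E) = exp(-17.93) = 1.633e-08
Step 3: Z = 1 + 1.633e-08 = 1

1


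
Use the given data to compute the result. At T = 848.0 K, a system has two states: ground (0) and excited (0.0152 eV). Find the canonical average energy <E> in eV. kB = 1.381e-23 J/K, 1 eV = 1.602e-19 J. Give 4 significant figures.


Step 1: beta*E = 0.0152*1.602e-19/(1.381e-23*848.0) = 0.2079
Step 2: exp(-beta*E) = 0.8123
Step 3: <E> = 0.0152*0.8123/(1+0.8123) = 0.006813 eV

0.006813


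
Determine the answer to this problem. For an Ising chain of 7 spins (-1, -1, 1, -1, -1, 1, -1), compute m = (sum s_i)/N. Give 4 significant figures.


Step 1: Count up spins (+1): 2, down spins (-1): 5
Step 2: Total magnetization M = 2 - 5 = -3
Step 3: m = M/N = -3/7 = -0.4286

-0.4286


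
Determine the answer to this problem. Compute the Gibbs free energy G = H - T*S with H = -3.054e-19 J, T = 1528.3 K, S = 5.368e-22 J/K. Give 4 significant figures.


Step 1: T*S = 1528.3 * 5.368e-22 = 8.204e-19 J
Step 2: G = H - T*S = -3.054e-19 - 8.204e-19
Step 3: G = -1.126e-18 J

-1.126e-18


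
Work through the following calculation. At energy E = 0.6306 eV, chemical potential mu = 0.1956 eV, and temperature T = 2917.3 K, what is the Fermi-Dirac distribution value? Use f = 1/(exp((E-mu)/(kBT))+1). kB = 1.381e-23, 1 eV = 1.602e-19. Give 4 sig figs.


Step 1: (E - mu) = 0.6306 - 0.1956 = 0.435 eV
Step 2: Convert: (E-mu)*eV = 6.969e-20 J
Step 3: x = (E-mu)*eV/(kB*T) = 1.73
Step 4: f = 1/(exp(1.73)+1) = 0.1506

0.1506


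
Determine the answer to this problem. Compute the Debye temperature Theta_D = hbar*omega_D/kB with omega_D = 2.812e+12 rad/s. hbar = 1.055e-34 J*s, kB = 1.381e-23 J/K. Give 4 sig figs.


Step 1: hbar*omega_D = 1.055e-34 * 2.812e+12 = 2.967e-22 J
Step 2: Theta_D = 2.967e-22 / 1.381e-23
Step 3: Theta_D = 21.48 K

21.48


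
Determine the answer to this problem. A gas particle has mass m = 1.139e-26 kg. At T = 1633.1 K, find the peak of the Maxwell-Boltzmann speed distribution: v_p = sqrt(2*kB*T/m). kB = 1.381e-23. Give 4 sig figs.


Step 1: Numerator = 2*kB*T = 2*1.381e-23*1633.1 = 4.511e-20
Step 2: Ratio = 4.511e-20 / 1.139e-26 = 3.96e+06
Step 3: v_p = sqrt(3.96e+06) = 1990 m/s

1990


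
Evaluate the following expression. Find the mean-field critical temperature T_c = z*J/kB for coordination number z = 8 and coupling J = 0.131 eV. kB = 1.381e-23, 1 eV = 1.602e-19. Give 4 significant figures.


Step 1: z*J = 8*0.131 = 1.048 eV
Step 2: Convert to Joules: 1.048*1.602e-19 = 1.679e-19 J
Step 3: T_c = 1.679e-19 / 1.381e-23 = 1.216e+04 K

1.216e+04


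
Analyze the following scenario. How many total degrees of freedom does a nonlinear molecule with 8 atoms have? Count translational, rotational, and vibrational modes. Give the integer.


Step 1: Translational DOF = 3
Step 2: Rotational DOF (nonlinear) = 3
Step 3: Vibrational DOF = 3*8 - 6 = 18
Step 4: Total = 3 + 3 + 18 = 24

24


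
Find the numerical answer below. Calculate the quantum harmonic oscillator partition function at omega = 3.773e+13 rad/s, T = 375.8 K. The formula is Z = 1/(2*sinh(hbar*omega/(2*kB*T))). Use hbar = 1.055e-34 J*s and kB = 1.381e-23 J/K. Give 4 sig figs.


Step 1: Compute x = hbar*omega/(kB*T) = 1.055e-34*3.773e+13/(1.381e-23*375.8) = 0.767
Step 2: x/2 = 0.3835
Step 3: sinh(x/2) = 0.393
Step 4: Z = 1/(2*0.393) = 1.272

1.272


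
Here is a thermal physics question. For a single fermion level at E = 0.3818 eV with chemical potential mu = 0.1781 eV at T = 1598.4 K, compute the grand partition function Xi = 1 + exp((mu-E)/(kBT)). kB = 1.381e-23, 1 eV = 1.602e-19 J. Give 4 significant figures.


Step 1: (mu - E) = 0.1781 - 0.3818 = -0.2037 eV
Step 2: x = (mu-E)*eV/(kB*T) = -0.2037*1.602e-19/(1.381e-23*1598.4) = -1.478
Step 3: exp(x) = 0.228
Step 4: Xi = 1 + 0.228 = 1.228

1.228


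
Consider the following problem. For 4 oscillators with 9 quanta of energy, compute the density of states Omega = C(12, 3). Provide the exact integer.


Step 1: Use binomial coefficient C(12, 3)
Step 2: Numerator = 12! / 9!
Step 3: Denominator = 3!
Step 4: Omega = 220

220


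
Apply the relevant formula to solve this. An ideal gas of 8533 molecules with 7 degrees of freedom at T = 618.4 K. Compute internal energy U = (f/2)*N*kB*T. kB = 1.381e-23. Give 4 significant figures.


Step 1: f/2 = 7/2 = 3.5
Step 2: N*kB*T = 8533*1.381e-23*618.4 = 7.287e-17
Step 3: U = 3.5 * 7.287e-17 = 2.551e-16 J

2.551e-16


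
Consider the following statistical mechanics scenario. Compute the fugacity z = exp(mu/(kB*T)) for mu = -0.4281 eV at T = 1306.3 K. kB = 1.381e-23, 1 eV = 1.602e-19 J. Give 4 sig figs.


Step 1: Convert mu to Joules: -0.4281*1.602e-19 = -6.858e-20 J
Step 2: kB*T = 1.381e-23*1306.3 = 1.804e-20 J
Step 3: mu/(kB*T) = -3.802
Step 4: z = exp(-3.802) = 0.02233

0.02233


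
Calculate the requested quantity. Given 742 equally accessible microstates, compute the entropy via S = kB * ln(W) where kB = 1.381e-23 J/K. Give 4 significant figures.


Step 1: ln(W) = ln(742) = 6.609
Step 2: S = kB * ln(W) = 1.381e-23 * 6.609
Step 3: S = 9.128e-23 J/K

9.128e-23


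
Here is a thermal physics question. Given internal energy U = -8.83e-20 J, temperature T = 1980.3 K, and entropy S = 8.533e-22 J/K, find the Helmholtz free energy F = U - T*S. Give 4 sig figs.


Step 1: T*S = 1980.3 * 8.533e-22 = 1.69e-18 J
Step 2: F = U - T*S = -8.83e-20 - 1.69e-18
Step 3: F = -1.778e-18 J

-1.778e-18


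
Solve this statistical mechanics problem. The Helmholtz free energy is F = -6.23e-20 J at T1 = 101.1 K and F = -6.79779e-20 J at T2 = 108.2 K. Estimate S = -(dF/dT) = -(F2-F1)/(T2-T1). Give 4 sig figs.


Step 1: dF = F2 - F1 = -6.79779e-20 - (-6.23e-20) = -5.6779e-21 J
Step 2: dT = T2 - T1 = 108.2 - 101.1 = 7.1 K
Step 3: S = -dF/dT = -(-5.6779e-21)/7.1 = 7.997e-22 J/K

7.997e-22


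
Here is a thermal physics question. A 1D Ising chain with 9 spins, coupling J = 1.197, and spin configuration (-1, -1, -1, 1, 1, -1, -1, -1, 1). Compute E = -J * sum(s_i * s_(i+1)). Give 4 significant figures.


Step 1: Nearest-neighbor products: 1, 1, -1, 1, -1, 1, 1, -1
Step 2: Sum of products = 2
Step 3: E = -1.197 * 2 = -2.394

-2.394


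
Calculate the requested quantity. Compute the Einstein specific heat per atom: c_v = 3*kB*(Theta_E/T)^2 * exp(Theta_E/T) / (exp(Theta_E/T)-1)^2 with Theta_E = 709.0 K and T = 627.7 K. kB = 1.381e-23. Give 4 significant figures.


Step 1: x = Theta_E/T = 709.0/627.7 = 1.13
Step 2: x^2 = 1.276
Step 3: exp(x) = 3.094
Step 4: c_v = 3*1.381e-23*1.276*3.094/(3.094-1)^2 = 3.729e-23

3.729e-23


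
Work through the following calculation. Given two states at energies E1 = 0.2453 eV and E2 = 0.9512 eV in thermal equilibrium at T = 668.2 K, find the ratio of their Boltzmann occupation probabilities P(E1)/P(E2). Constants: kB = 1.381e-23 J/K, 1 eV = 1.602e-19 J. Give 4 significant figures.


Step 1: Compute energy difference dE = E1 - E2 = 0.2453 - 0.9512 = -0.7059 eV
Step 2: Convert to Joules: dE_J = -0.7059 * 1.602e-19 = -1.131e-19 J
Step 3: Compute exponent = -dE_J / (kB * T) = -(-1.131e-19) / (1.381e-23 * 668.2) = 12.25
Step 4: P(E1)/P(E2) = exp(12.25) = 2.1e+05

2.1e+05


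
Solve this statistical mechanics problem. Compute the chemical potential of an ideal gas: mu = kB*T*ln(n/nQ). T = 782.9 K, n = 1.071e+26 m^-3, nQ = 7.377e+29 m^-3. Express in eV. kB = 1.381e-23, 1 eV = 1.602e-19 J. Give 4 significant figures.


Step 1: n/nQ = 1.071e+26/7.377e+29 = 0.0001452
Step 2: ln(n/nQ) = -8.838
Step 3: mu = kB*T*ln(n/nQ) = 1.081e-20*-8.838 = -9.555e-20 J
Step 4: Convert to eV: -9.555e-20/1.602e-19 = -0.5964 eV

-0.5964


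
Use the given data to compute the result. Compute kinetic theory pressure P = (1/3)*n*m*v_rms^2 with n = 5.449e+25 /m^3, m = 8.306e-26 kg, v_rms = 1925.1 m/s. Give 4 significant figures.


Step 1: v_rms^2 = 1925.1^2 = 3.706e+06
Step 2: n*m = 5.449e+25*8.306e-26 = 4.526
Step 3: P = (1/3)*4.526*3.706e+06 = 5.591e+06 Pa

5.591e+06


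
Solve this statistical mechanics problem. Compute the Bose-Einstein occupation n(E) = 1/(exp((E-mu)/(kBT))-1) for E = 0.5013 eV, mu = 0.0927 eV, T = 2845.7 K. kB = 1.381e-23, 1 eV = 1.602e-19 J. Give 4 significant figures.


Step 1: (E - mu) = 0.4086 eV
Step 2: x = (E-mu)*eV/(kB*T) = 0.4086*1.602e-19/(1.381e-23*2845.7) = 1.666
Step 3: exp(x) = 5.289
Step 4: n = 1/(exp(x)-1) = 0.2332

0.2332


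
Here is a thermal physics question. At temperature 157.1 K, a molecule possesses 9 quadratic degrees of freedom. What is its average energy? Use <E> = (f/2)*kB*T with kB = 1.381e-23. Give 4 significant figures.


Step 1: f/2 = 9/2 = 4.5
Step 2: kB*T = 1.381e-23 * 157.1 = 2.17e-21
Step 3: <E> = 4.5 * 2.17e-21 = 9.763e-21 J

9.763e-21


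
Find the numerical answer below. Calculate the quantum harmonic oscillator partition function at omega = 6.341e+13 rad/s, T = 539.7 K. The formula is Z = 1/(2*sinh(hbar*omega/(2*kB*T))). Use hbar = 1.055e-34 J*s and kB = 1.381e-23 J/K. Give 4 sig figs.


Step 1: Compute x = hbar*omega/(kB*T) = 1.055e-34*6.341e+13/(1.381e-23*539.7) = 0.8976
Step 2: x/2 = 0.4488
Step 3: sinh(x/2) = 0.464
Step 4: Z = 1/(2*0.464) = 1.078

1.078


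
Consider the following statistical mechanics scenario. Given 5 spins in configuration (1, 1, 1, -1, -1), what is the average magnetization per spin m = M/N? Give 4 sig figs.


Step 1: Count up spins (+1): 3, down spins (-1): 2
Step 2: Total magnetization M = 3 - 2 = 1
Step 3: m = M/N = 1/5 = 0.2

0.2


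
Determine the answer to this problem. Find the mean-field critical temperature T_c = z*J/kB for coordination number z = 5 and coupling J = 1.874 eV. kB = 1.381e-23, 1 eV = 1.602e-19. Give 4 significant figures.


Step 1: z*J = 5*1.874 = 9.37 eV
Step 2: Convert to Joules: 9.37*1.602e-19 = 1.501e-18 J
Step 3: T_c = 1.501e-18 / 1.381e-23 = 1.087e+05 K

1.087e+05


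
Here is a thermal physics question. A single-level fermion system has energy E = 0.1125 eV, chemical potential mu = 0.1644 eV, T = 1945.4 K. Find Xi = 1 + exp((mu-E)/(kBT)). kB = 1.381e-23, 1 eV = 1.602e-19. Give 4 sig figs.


Step 1: (mu - E) = 0.1644 - 0.1125 = 0.0519 eV
Step 2: x = (mu-E)*eV/(kB*T) = 0.0519*1.602e-19/(1.381e-23*1945.4) = 0.3095
Step 3: exp(x) = 1.363
Step 4: Xi = 1 + 1.363 = 2.363

2.363


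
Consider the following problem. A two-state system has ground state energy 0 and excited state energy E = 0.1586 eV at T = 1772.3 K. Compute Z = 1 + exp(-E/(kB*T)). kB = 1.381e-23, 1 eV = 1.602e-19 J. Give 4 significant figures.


Step 1: Compute beta*E = E*eV/(kB*T) = 0.1586*1.602e-19/(1.381e-23*1772.3) = 1.038
Step 2: exp(-beta*E) = exp(-1.038) = 0.3541
Step 3: Z = 1 + 0.3541 = 1.354

1.354


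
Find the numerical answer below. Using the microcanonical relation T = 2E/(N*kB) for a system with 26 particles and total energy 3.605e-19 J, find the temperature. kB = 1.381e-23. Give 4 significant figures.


Step 1: Numerator = 2*E = 2*3.605e-19 = 7.21e-19 J
Step 2: Denominator = N*kB = 26*1.381e-23 = 3.591e-22
Step 3: T = 7.21e-19 / 3.591e-22 = 2008 K

2008


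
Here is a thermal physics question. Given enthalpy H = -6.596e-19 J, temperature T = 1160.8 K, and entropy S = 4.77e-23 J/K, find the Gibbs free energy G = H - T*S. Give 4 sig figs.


Step 1: T*S = 1160.8 * 4.77e-23 = 5.537e-20 J
Step 2: G = H - T*S = -6.596e-19 - 5.537e-20
Step 3: G = -7.15e-19 J

-7.15e-19
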